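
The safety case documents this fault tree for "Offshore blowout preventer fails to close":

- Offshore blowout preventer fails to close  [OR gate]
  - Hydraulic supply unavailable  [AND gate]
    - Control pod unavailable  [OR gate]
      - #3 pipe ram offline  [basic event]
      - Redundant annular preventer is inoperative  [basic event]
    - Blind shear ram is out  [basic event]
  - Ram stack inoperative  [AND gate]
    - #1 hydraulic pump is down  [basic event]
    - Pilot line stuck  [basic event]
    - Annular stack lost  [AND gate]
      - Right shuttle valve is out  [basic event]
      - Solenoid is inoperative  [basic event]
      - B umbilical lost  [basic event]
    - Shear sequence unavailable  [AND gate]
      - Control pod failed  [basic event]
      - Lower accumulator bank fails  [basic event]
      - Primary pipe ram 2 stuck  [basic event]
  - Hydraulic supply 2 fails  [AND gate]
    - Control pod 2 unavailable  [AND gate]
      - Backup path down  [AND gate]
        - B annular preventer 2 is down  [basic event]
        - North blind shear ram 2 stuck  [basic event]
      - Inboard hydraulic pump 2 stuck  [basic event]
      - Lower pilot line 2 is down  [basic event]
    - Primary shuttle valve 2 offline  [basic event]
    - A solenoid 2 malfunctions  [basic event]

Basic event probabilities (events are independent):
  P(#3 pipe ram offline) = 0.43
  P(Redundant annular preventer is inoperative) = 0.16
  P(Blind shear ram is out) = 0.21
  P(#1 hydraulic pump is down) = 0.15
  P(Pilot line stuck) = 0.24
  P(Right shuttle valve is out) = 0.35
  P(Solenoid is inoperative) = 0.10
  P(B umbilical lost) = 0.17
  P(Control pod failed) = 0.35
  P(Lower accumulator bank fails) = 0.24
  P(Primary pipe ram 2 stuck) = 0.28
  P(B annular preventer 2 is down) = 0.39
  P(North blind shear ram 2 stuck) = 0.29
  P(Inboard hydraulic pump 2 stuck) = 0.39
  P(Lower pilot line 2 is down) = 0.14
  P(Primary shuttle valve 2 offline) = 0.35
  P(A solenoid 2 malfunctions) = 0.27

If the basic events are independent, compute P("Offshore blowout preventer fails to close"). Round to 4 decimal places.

P(Control pod unavailable) [OR] = 1 − (1−0.43) × (1−0.16) = 0.521200
P(Hydraulic supply unavailable) [AND] = 0.521200 × 0.21 = 0.109452
P(Annular stack lost) [AND] = 0.35 × 0.10 × 0.17 = 0.005950
P(Shear sequence unavailable) [AND] = 0.35 × 0.24 × 0.28 = 0.023520
P(Ram stack inoperative) [AND] = 0.15 × 0.24 × 0.005950 × 0.023520 = 0.000005
P(Backup path down) [AND] = 0.39 × 0.29 = 0.113100
P(Control pod 2 unavailable) [AND] = 0.113100 × 0.39 × 0.14 = 0.006175
P(Hydraulic supply 2 fails) [AND] = 0.006175 × 0.35 × 0.27 = 0.000584
P(Offshore blowout preventer fails to close) [OR] = 1 − (1−0.109452) × (1−0.000005) × (1−0.000584) = 0.109977
Rounded to 4 decimal places: P(Offshore blowout preventer fails to close) ≈ 0.1100.

0.1100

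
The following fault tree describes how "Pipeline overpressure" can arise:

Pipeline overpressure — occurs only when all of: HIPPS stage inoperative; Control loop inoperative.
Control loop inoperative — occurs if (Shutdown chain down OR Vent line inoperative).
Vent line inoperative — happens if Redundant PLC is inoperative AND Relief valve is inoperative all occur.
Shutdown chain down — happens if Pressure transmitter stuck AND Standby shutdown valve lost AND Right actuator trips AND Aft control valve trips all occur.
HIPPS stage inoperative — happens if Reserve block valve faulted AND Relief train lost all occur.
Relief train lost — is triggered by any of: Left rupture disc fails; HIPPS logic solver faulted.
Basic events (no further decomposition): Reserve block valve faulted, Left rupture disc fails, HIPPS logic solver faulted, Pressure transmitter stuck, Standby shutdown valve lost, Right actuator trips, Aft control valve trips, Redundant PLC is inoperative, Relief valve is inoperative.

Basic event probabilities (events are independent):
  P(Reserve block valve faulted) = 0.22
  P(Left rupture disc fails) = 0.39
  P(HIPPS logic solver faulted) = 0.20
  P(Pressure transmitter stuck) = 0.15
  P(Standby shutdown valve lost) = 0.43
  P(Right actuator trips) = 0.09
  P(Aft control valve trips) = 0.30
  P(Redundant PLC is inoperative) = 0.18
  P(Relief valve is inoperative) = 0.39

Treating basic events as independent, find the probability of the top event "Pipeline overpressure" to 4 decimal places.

0.0081

P(Relief train lost) [OR] = 1 − (1−0.39) × (1−0.20) = 0.512000
P(HIPPS stage inoperative) [AND] = 0.22 × 0.512000 = 0.112640
P(Shutdown chain down) [AND] = 0.15 × 0.43 × 0.09 × 0.30 = 0.001742
P(Vent line inoperative) [AND] = 0.18 × 0.39 = 0.070200
P(Control loop inoperative) [OR] = 1 − (1−0.001742) × (1−0.070200) = 0.071820
P(Pipeline overpressure) [AND] = 0.112640 × 0.071820 = 0.008090
Rounded to 4 decimal places: P(Pipeline overpressure) ≈ 0.0081.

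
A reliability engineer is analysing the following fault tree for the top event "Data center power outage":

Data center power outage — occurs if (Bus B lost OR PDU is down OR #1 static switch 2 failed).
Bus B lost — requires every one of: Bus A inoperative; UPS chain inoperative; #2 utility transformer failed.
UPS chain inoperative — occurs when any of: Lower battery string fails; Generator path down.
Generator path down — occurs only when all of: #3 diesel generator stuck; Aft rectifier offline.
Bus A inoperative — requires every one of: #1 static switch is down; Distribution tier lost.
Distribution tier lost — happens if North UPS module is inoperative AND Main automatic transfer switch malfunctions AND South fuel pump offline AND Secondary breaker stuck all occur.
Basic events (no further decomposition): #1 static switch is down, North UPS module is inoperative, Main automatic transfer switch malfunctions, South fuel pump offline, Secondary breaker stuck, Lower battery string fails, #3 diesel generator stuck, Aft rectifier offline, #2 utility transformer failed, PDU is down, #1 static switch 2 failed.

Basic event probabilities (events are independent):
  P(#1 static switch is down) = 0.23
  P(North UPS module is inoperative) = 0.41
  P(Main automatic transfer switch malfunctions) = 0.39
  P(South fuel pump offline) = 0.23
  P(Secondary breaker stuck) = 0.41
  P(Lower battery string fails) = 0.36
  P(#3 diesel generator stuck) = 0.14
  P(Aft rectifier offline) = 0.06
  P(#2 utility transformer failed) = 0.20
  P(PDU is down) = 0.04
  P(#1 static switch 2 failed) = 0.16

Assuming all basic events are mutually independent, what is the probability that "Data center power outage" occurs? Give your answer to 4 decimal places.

0.1938

P(Distribution tier lost) [AND] = 0.41 × 0.39 × 0.23 × 0.41 = 0.015079
P(Bus A inoperative) [AND] = 0.23 × 0.015079 = 0.003468
P(Generator path down) [AND] = 0.14 × 0.06 = 0.008400
P(UPS chain inoperative) [OR] = 1 − (1−0.36) × (1−0.008400) = 0.365376
P(Bus B lost) [AND] = 0.003468 × 0.365376 × 0.20 = 0.000253
P(Data center power outage) [OR] = 1 − (1−0.000253) × (1−0.04) × (1−0.16) = 0.193804
Rounded to 4 decimal places: P(Data center power outage) ≈ 0.1938.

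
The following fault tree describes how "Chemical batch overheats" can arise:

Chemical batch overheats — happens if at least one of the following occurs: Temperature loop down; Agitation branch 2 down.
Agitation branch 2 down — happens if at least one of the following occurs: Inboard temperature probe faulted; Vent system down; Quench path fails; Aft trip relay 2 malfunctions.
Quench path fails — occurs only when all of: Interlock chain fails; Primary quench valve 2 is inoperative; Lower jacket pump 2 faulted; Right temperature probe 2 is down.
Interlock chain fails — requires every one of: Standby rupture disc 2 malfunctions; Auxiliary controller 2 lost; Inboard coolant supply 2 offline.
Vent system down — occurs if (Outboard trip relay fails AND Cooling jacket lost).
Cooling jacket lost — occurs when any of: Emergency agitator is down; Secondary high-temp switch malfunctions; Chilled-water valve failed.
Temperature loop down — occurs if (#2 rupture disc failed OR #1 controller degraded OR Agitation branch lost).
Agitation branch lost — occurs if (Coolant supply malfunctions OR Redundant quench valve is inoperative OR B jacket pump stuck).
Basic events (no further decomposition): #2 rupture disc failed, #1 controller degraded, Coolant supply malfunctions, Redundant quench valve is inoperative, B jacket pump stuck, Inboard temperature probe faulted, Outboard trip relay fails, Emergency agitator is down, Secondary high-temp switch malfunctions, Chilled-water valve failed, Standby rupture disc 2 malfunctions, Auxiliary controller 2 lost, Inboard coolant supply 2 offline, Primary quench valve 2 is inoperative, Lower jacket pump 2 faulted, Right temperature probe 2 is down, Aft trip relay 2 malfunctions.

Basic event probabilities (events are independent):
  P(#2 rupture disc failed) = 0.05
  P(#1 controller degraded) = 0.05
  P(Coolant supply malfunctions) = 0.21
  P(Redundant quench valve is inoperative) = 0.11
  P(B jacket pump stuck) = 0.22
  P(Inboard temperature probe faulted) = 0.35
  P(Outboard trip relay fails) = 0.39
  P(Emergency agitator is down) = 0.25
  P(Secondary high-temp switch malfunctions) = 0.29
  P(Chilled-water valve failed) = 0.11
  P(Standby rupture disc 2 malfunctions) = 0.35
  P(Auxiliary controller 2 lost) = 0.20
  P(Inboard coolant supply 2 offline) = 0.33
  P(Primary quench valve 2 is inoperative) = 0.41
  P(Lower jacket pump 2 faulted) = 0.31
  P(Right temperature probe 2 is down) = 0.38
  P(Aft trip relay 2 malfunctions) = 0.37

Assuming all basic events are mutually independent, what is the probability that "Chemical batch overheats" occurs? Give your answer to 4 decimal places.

P(Agitation branch lost) [OR] = 1 − (1−0.21) × (1−0.11) × (1−0.22) = 0.451582
P(Temperature loop down) [OR] = 1 − (1−0.05) × (1−0.05) × (1−0.451582) = 0.505053
P(Cooling jacket lost) [OR] = 1 − (1−0.25) × (1−0.29) × (1−0.11) = 0.526075
P(Vent system down) [AND] = 0.39 × 0.526075 = 0.205169
P(Interlock chain fails) [AND] = 0.35 × 0.20 × 0.33 = 0.023100
P(Quench path fails) [AND] = 0.023100 × 0.41 × 0.31 × 0.38 = 0.001116
P(Agitation branch 2 down) [OR] = 1 − (1−0.35) × (1−0.205169) × (1−0.001116) × (1−0.37) = 0.674880
P(Chemical batch overheats) [OR] = 1 − (1−0.505053) × (1−0.674880) = 0.839083
Rounded to 4 decimal places: P(Chemical batch overheats) ≈ 0.8391.

0.8391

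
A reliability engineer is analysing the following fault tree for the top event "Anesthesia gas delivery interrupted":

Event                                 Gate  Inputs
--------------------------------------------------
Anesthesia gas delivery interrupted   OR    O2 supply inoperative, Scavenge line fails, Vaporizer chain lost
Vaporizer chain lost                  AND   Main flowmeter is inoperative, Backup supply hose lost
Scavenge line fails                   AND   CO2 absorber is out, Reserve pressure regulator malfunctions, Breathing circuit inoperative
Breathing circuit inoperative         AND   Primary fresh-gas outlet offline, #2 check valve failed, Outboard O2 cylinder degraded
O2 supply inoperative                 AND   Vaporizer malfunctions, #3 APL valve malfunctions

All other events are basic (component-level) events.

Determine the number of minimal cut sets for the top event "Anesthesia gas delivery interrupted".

3

O2 supply inoperative [AND]: one cut set from each child combined → 1 × 1 = 1 cut set(s).
Breathing circuit inoperative [AND]: one cut set from each child combined → 1 × 1 × 1 = 1 cut set(s).
Scavenge line fails [AND]: one cut set from each child combined → 1 × 1 × 1 = 1 cut set(s).
Vaporizer chain lost [AND]: one cut set from each child combined → 1 × 1 = 1 cut set(s).
Anesthesia gas delivery interrupted [OR]: union of children's cut sets → 3 cut set(s).
Minimal cut sets: {#3 APL valve malfunctions, Vaporizer malfunctions}; {#2 check valve failed, CO2 absorber is out, Outboard O2 cylinder degraded, Primary fresh-gas outlet offline, Reserve pressure regulator malfunctions}; {Backup supply hose lost, Main flowmeter is inoperative}.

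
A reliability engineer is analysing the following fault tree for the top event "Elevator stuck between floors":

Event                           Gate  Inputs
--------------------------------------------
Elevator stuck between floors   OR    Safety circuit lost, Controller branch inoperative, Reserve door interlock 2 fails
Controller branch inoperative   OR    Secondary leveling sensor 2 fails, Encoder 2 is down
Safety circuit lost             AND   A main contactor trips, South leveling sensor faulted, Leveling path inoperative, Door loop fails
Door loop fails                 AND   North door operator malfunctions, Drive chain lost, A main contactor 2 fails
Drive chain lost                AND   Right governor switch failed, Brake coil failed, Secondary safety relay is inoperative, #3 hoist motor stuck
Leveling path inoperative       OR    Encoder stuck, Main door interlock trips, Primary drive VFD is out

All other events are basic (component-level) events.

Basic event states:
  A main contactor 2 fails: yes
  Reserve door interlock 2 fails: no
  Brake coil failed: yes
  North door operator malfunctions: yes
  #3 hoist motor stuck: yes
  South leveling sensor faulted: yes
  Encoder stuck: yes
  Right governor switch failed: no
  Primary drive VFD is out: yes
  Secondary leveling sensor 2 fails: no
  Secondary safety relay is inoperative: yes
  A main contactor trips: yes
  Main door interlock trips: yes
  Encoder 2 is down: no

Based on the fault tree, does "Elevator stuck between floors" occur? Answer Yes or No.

No

Leveling path inoperative [OR]: Encoder stuck=occurs, Main door interlock trips=occurs, Primary drive VFD is out=occurs → at least one input occurs → occurs.
Drive chain lost [AND]: Right governor switch failed=not, Brake coil failed=occurs, Secondary safety relay is inoperative=occurs, #3 hoist motor stuck=occurs → not all inputs occur → does not occur.
Door loop fails [AND]: North door operator malfunctions=occurs, Drive chain lost=not, A main contactor 2 fails=occurs → not all inputs occur → does not occur.
Safety circuit lost [AND]: A main contactor trips=occurs, South leveling sensor faulted=occurs, Leveling path inoperative=occurs, Door loop fails=not → not all inputs occur → does not occur.
Controller branch inoperative [OR]: Secondary leveling sensor 2 fails=not, Encoder 2 is down=not → no input occurs → does not occur.
Elevator stuck between floors [OR]: Safety circuit lost=not, Controller branch inoperative=not, Reserve door interlock 2 fails=not → no input occurs → does not occur.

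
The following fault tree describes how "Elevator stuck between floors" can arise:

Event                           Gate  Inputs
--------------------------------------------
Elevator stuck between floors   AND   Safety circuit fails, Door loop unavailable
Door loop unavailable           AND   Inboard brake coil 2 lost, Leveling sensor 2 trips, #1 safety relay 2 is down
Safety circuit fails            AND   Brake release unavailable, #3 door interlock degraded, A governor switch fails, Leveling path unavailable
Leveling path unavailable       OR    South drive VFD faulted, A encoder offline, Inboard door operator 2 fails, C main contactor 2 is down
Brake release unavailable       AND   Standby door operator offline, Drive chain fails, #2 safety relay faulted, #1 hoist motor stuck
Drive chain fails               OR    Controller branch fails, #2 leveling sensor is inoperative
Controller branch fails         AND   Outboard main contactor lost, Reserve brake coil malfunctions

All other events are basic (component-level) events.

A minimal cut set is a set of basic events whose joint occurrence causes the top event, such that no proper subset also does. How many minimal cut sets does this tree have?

8

Controller branch fails [AND]: one cut set from each child combined → 1 × 1 = 1 cut set(s).
Drive chain fails [OR]: union of children's cut sets → 2 cut set(s).
Brake release unavailable [AND]: one cut set from each child combined → 1 × 2 × 1 × 1 = 2 cut set(s).
Leveling path unavailable [OR]: union of children's cut sets → 4 cut set(s).
Safety circuit fails [AND]: one cut set from each child combined → 2 × 1 × 1 × 4 = 8 cut set(s).
Door loop unavailable [AND]: one cut set from each child combined → 1 × 1 × 1 = 1 cut set(s).
Elevator stuck between floors [AND]: one cut set from each child combined → 8 × 1 = 8 cut set(s).
Minimal cut sets: {#1 hoist motor stuck, #1 safety relay 2 is down, #2 safety relay faulted, #3 door interlock degraded, A governor switch fails, Inboard brake coil 2 lost, Leveling sensor 2 trips, Outboard main contactor lost, Reserve brake coil malfunctions, South drive VFD faulted, Standby door operator offline}; {#1 hoist motor stuck, #1 safety relay 2 is down, #2 safety relay faulted, #3 door interlock degraded, A encoder offline, A governor switch fails, Inboard brake coil 2 lost, Leveling sensor 2 trips, Outboard main contactor lost, Reserve brake coil malfunctions, Standby door operator offline}; {#1 hoist motor stuck, #1 safety relay 2 is down, #2 safety relay faulted, #3 door interlock degraded, A governor switch fails, Inboard brake coil 2 lost, Inboard door operator 2 fails, Leveling sensor 2 trips, Outboard main contactor lost, Reserve brake coil malfunctions, Standby door operator offline}; {#1 hoist motor stuck, #1 safety relay 2 is down, #2 safety relay faulted, #3 door interlock degraded, A governor switch fails, C main contactor 2 is down, Inboard brake coil 2 lost, Leveling sensor 2 trips, Outboard main contactor lost, Reserve brake coil malfunctions, Standby door operator offline}; {#1 hoist motor stuck, #1 safety relay 2 is down, #2 leveling sensor is inoperative, #2 safety relay faulted, #3 door interlock degraded, A governor switch fails, Inboard brake coil 2 lost, Leveling sensor 2 trips, South drive VFD faulted, Standby door operator offline}; {#1 hoist motor stuck, #1 safety relay 2 is down, #2 leveling sensor is inoperative, #2 safety relay faulted, #3 door interlock degraded, A encoder offline, A governor switch fails, Inboard brake coil 2 lost, Leveling sensor 2 trips, Standby door operator offline}; {#1 hoist motor stuck, #1 safety relay 2 is down, #2 leveling sensor is inoperative, #2 safety relay faulted, #3 door interlock degraded, A governor switch fails, Inboard brake coil 2 lost, Inboard door operator 2 fails, Leveling sensor 2 trips, Standby door operator offline}; {#1 hoist motor stuck, #1 safety relay 2 is down, #2 leveling sensor is inoperative, #2 safety relay faulted, #3 door interlock degraded, A governor switch fails, C main contactor 2 is down, Inboard brake coil 2 lost, Leveling sensor 2 trips, Standby door operator offline}.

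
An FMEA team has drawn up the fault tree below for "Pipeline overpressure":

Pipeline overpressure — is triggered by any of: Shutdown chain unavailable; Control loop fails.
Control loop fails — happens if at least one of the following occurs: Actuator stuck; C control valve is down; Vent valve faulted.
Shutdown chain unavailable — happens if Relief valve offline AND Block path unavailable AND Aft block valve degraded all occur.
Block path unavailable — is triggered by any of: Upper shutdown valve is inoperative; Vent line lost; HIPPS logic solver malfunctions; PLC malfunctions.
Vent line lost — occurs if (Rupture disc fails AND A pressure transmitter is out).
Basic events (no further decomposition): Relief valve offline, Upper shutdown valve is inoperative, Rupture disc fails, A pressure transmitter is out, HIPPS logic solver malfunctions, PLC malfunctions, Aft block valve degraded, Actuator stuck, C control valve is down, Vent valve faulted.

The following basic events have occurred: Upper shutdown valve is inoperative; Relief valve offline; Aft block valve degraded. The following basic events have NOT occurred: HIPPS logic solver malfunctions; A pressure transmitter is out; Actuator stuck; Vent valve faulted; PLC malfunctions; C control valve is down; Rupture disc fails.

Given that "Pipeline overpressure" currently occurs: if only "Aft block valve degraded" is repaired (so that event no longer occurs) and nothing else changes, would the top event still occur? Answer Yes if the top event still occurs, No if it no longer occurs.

Counterfactual: set "Aft block valve degraded" to not occurred.
Vent line lost [AND]: Rupture disc fails=not, A pressure transmitter is out=not → not all inputs occur → does not occur.
Block path unavailable [OR]: Upper shutdown valve is inoperative=occurs, Vent line lost=not, HIPPS logic solver malfunctions=not, PLC malfunctions=not → at least one input occurs → occurs.
Shutdown chain unavailable [AND]: Relief valve offline=occurs, Block path unavailable=occurs, Aft block valve degraded=not → not all inputs occur → does not occur.
Control loop fails [OR]: Actuator stuck=not, C control valve is down=not, Vent valve faulted=not → no input occurs → does not occur.
Pipeline overpressure [OR]: Shutdown chain unavailable=not, Control loop fails=not → no input occurs → does not occur.

No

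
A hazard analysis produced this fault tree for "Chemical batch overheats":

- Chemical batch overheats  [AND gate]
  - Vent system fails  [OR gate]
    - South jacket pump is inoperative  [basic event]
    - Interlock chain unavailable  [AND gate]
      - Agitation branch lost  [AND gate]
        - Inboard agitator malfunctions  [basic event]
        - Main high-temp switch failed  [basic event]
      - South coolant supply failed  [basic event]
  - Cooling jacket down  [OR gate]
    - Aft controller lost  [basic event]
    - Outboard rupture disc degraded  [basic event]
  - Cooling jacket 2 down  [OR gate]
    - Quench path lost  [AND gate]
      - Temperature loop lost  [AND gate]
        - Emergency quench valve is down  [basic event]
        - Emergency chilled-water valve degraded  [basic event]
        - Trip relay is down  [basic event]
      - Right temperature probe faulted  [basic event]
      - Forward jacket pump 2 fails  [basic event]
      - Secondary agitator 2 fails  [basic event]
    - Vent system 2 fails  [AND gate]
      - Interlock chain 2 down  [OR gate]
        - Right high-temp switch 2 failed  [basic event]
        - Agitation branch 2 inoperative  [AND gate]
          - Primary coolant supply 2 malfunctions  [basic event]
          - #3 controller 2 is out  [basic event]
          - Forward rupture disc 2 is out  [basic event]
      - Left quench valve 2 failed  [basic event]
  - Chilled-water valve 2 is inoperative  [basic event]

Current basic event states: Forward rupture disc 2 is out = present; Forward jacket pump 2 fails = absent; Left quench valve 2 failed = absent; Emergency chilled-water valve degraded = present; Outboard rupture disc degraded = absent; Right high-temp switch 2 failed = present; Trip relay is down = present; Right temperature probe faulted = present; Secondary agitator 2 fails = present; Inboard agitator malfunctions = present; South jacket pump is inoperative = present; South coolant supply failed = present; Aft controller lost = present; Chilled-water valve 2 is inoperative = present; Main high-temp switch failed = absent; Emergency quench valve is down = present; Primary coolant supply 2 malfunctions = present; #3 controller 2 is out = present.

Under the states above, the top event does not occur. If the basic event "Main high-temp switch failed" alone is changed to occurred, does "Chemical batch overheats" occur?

Counterfactual: set "Main high-temp switch failed" to occurred.
Agitation branch lost [AND]: Inboard agitator malfunctions=occurs, Main high-temp switch failed=occurs → all inputs occur → occurs.
Interlock chain unavailable [AND]: Agitation branch lost=occurs, South coolant supply failed=occurs → all inputs occur → occurs.
Vent system fails [OR]: South jacket pump is inoperative=occurs, Interlock chain unavailable=occurs → at least one input occurs → occurs.
Cooling jacket down [OR]: Aft controller lost=occurs, Outboard rupture disc degraded=not → at least one input occurs → occurs.
Temperature loop lost [AND]: Emergency quench valve is down=occurs, Emergency chilled-water valve degraded=occurs, Trip relay is down=occurs → all inputs occur → occurs.
Quench path lost [AND]: Temperature loop lost=occurs, Right temperature probe faulted=occurs, Forward jacket pump 2 fails=not, Secondary agitator 2 fails=occurs → not all inputs occur → does not occur.
Agitation branch 2 inoperative [AND]: Primary coolant supply 2 malfunctions=occurs, #3 controller 2 is out=occurs, Forward rupture disc 2 is out=occurs → all inputs occur → occurs.
Interlock chain 2 down [OR]: Right high-temp switch 2 failed=occurs, Agitation branch 2 inoperative=occurs → at least one input occurs → occurs.
Vent system 2 fails [AND]: Interlock chain 2 down=occurs, Left quench valve 2 failed=not → not all inputs occur → does not occur.
Cooling jacket 2 down [OR]: Quench path lost=not, Vent system 2 fails=not → no input occurs → does not occur.
Chemical batch overheats [AND]: Vent system fails=occurs, Cooling jacket down=occurs, Cooling jacket 2 down=not, Chilled-water valve 2 is inoperative=occurs → not all inputs occur → does not occur.

No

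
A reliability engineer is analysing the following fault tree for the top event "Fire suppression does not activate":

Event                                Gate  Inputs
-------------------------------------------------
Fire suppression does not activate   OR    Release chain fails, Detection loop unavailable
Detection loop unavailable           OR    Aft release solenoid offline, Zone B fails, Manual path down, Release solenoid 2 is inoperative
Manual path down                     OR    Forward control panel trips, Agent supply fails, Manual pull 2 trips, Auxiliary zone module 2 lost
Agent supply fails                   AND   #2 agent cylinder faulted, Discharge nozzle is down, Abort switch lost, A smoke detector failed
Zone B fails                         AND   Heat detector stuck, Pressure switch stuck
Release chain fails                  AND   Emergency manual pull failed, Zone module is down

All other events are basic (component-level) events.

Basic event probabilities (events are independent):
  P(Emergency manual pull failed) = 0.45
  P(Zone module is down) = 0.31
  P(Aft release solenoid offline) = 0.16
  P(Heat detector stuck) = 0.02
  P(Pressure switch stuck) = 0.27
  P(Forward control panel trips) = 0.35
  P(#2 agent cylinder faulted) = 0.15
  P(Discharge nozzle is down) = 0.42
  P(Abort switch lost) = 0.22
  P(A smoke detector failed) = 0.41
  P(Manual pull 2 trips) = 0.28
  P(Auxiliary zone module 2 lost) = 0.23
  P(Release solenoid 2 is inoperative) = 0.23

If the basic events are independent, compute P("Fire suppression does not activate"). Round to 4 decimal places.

0.8017

P(Release chain fails) [AND] = 0.45 × 0.31 = 0.139500
P(Zone B fails) [AND] = 0.02 × 0.27 = 0.005400
P(Agent supply fails) [AND] = 0.15 × 0.42 × 0.22 × 0.41 = 0.005683
P(Manual path down) [OR] = 1 − (1−0.35) × (1−0.005683) × (1−0.28) × (1−0.23) = 0.641688
P(Detection loop unavailable) [OR] = 1 − (1−0.16) × (1−0.005400) × (1−0.641688) × (1−0.23) = 0.769495
P(Fire suppression does not activate) [OR] = 1 − (1−0.139500) × (1−0.769495) = 0.801650
Rounded to 4 decimal places: P(Fire suppression does not activate) ≈ 0.8017.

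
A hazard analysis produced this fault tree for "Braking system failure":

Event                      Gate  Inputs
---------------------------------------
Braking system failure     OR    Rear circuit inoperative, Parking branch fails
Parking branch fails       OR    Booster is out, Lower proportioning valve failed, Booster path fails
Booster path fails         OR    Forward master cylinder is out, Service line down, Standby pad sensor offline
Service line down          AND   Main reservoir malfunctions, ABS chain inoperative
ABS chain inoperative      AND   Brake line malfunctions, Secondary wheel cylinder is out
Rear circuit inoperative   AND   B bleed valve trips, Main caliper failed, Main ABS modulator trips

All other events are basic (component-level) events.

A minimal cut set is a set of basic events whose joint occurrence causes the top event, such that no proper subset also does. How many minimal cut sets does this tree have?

Rear circuit inoperative [AND]: one cut set from each child combined → 1 × 1 × 1 = 1 cut set(s).
ABS chain inoperative [AND]: one cut set from each child combined → 1 × 1 = 1 cut set(s).
Service line down [AND]: one cut set from each child combined → 1 × 1 = 1 cut set(s).
Booster path fails [OR]: union of children's cut sets → 3 cut set(s).
Parking branch fails [OR]: union of children's cut sets → 5 cut set(s).
Braking system failure [OR]: union of children's cut sets → 6 cut set(s).
Minimal cut sets: {B bleed valve trips, Main ABS modulator trips, Main caliper failed}; {Booster is out}; {Lower proportioning valve failed}; {Forward master cylinder is out}; {Brake line malfunctions, Main reservoir malfunctions, Secondary wheel cylinder is out}; {Standby pad sensor offline}.

6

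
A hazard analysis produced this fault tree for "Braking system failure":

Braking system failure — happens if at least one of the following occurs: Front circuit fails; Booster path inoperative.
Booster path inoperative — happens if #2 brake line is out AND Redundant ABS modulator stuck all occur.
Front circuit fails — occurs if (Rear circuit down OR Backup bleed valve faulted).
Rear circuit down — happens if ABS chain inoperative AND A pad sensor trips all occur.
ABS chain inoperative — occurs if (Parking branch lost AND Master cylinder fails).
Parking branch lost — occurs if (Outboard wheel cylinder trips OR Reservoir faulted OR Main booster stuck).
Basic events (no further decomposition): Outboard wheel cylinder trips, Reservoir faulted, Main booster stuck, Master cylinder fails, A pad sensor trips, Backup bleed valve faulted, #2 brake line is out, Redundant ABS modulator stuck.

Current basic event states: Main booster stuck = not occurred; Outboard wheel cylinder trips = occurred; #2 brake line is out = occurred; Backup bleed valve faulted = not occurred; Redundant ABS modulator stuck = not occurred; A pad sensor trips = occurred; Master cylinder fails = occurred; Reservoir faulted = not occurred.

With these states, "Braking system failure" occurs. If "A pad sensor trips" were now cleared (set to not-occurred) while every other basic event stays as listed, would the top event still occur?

No

Counterfactual: set "A pad sensor trips" to not occurred.
Parking branch lost [OR]: Outboard wheel cylinder trips=occurs, Reservoir faulted=not, Main booster stuck=not → at least one input occurs → occurs.
ABS chain inoperative [AND]: Parking branch lost=occurs, Master cylinder fails=occurs → all inputs occur → occurs.
Rear circuit down [AND]: ABS chain inoperative=occurs, A pad sensor trips=not → not all inputs occur → does not occur.
Front circuit fails [OR]: Rear circuit down=not, Backup bleed valve faulted=not → no input occurs → does not occur.
Booster path inoperative [AND]: #2 brake line is out=occurs, Redundant ABS modulator stuck=not → not all inputs occur → does not occur.
Braking system failure [OR]: Front circuit fails=not, Booster path inoperative=not → no input occurs → does not occur.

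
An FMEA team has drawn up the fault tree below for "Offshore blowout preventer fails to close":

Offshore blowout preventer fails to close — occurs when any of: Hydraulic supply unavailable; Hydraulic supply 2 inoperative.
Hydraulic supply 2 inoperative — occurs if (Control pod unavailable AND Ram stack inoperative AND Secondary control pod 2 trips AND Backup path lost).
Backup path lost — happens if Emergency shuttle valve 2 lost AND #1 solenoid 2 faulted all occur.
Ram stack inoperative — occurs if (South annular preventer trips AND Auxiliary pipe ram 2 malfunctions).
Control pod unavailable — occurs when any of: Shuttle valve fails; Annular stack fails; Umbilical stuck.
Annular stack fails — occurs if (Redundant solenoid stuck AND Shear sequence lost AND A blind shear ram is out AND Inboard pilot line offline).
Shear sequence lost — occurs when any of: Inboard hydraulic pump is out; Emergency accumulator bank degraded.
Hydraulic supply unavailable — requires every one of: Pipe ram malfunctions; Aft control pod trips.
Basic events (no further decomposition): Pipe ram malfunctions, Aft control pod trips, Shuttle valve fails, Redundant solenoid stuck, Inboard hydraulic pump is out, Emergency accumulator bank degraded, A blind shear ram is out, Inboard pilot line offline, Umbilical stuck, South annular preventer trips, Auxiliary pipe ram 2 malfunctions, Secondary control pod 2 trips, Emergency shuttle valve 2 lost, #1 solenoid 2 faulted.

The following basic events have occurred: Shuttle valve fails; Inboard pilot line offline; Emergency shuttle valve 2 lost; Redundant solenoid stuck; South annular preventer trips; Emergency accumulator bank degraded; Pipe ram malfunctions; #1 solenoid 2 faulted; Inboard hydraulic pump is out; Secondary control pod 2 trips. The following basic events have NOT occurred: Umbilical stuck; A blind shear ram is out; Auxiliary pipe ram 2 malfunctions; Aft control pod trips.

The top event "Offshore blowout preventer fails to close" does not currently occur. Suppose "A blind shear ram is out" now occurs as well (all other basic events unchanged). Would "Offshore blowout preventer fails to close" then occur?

Counterfactual: set "A blind shear ram is out" to occurred.
Hydraulic supply unavailable [AND]: Pipe ram malfunctions=occurs, Aft control pod trips=not → not all inputs occur → does not occur.
Shear sequence lost [OR]: Inboard hydraulic pump is out=occurs, Emergency accumulator bank degraded=occurs → at least one input occurs → occurs.
Annular stack fails [AND]: Redundant solenoid stuck=occurs, Shear sequence lost=occurs, A blind shear ram is out=occurs, Inboard pilot line offline=occurs → all inputs occur → occurs.
Control pod unavailable [OR]: Shuttle valve fails=occurs, Annular stack fails=occurs, Umbilical stuck=not → at least one input occurs → occurs.
Ram stack inoperative [AND]: South annular preventer trips=occurs, Auxiliary pipe ram 2 malfunctions=not → not all inputs occur → does not occur.
Backup path lost [AND]: Emergency shuttle valve 2 lost=occurs, #1 solenoid 2 faulted=occurs → all inputs occur → occurs.
Hydraulic supply 2 inoperative [AND]: Control pod unavailable=occurs, Ram stack inoperative=not, Secondary control pod 2 trips=occurs, Backup path lost=occurs → not all inputs occur → does not occur.
Offshore blowout preventer fails to close [OR]: Hydraulic supply unavailable=not, Hydraulic supply 2 inoperative=not → no input occurs → does not occur.

No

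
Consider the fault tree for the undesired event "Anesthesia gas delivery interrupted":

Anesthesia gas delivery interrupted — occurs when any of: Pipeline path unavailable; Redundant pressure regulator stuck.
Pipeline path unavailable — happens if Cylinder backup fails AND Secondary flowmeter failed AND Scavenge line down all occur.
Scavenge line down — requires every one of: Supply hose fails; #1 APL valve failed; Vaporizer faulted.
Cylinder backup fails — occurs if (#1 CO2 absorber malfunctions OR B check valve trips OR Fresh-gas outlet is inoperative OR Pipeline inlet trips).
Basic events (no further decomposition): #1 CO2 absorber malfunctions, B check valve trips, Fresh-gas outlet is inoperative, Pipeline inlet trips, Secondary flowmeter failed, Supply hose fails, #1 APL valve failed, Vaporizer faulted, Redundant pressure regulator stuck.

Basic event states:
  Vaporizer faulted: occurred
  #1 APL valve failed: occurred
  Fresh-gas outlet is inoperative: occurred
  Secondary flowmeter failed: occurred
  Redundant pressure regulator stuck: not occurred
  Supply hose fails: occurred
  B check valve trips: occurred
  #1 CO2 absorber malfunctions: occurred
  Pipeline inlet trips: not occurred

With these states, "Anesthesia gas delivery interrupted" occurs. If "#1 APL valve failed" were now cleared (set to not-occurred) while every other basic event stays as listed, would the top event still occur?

No

Counterfactual: set "#1 APL valve failed" to not occurred.
Cylinder backup fails [OR]: #1 CO2 absorber malfunctions=occurs, B check valve trips=occurs, Fresh-gas outlet is inoperative=occurs, Pipeline inlet trips=not → at least one input occurs → occurs.
Scavenge line down [AND]: Supply hose fails=occurs, #1 APL valve failed=not, Vaporizer faulted=occurs → not all inputs occur → does not occur.
Pipeline path unavailable [AND]: Cylinder backup fails=occurs, Secondary flowmeter failed=occurs, Scavenge line down=not → not all inputs occur → does not occur.
Anesthesia gas delivery interrupted [OR]: Pipeline path unavailable=not, Redundant pressure regulator stuck=not → no input occurs → does not occur.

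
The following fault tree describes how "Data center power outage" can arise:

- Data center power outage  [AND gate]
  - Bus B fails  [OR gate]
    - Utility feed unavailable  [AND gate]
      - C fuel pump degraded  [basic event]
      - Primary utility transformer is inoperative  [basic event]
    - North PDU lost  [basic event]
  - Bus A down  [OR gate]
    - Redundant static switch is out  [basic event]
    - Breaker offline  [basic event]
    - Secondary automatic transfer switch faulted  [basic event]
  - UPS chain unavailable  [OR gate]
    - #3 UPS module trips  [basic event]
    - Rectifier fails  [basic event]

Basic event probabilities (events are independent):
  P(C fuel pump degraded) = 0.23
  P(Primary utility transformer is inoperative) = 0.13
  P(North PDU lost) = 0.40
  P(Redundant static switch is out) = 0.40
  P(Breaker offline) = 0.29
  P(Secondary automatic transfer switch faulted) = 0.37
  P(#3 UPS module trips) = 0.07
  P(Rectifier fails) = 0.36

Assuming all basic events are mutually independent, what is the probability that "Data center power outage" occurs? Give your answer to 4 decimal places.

P(Utility feed unavailable) [AND] = 0.23 × 0.13 = 0.029900
P(Bus B fails) [OR] = 1 − (1−0.029900) × (1−0.40) = 0.417940
P(Bus A down) [OR] = 1 − (1−0.40) × (1−0.29) × (1−0.37) = 0.731620
P(UPS chain unavailable) [OR] = 1 − (1−0.07) × (1−0.36) = 0.404800
P(Data center power outage) [AND] = 0.417940 × 0.731620 × 0.404800 = 0.123777
Rounded to 4 decimal places: P(Data center power outage) ≈ 0.1238.

0.1238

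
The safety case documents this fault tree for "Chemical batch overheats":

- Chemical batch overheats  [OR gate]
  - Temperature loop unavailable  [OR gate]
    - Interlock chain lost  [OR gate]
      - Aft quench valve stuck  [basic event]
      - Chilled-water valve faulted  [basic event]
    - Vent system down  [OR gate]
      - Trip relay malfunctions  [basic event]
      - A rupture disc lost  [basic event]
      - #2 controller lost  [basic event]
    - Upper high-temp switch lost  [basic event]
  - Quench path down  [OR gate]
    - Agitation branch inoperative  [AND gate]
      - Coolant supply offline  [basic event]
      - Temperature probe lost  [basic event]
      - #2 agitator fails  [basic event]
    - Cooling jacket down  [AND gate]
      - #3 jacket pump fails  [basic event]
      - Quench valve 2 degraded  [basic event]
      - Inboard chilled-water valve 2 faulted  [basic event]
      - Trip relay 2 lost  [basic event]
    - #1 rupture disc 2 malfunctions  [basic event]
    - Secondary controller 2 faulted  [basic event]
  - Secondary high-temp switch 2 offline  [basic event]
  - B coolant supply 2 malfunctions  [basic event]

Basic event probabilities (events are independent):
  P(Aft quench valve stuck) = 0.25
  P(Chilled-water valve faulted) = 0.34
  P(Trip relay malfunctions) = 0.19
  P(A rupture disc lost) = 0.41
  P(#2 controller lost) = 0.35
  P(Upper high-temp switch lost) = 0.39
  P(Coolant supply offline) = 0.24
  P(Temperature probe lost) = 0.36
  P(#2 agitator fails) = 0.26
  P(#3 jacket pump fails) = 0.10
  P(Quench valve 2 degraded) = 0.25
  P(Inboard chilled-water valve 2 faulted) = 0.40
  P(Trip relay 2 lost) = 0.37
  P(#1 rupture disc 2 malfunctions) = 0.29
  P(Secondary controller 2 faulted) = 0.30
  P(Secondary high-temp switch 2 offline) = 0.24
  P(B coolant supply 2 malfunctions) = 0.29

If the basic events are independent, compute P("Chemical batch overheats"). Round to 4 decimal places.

0.9755

P(Interlock chain lost) [OR] = 1 − (1−0.25) × (1−0.34) = 0.505000
P(Vent system down) [OR] = 1 − (1−0.19) × (1−0.41) × (1−0.35) = 0.689365
P(Temperature loop unavailable) [OR] = 1 − (1−0.505000) × (1−0.689365) × (1−0.39) = 0.906204
P(Agitation branch inoperative) [AND] = 0.24 × 0.36 × 0.26 = 0.022464
P(Cooling jacket down) [AND] = 0.10 × 0.25 × 0.40 × 0.37 = 0.003700
P(Quench path down) [OR] = 1 − (1−0.022464) × (1−0.003700) × (1−0.29) × (1−0.30) = 0.515962
P(Chemical batch overheats) [OR] = 1 − (1−0.906204) × (1−0.515962) × (1−0.24) × (1−0.29) = 0.975502
Rounded to 4 decimal places: P(Chemical batch overheats) ≈ 0.9755.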